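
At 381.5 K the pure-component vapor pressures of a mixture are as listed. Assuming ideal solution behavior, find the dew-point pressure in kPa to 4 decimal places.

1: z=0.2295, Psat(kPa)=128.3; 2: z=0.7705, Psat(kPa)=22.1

At the dew point ψ → 1, so Σzᵢ/Kᵢ = 1 with Kᵢ = Pᵢˢᵃᵗ/P ⇒ 1/P = Σzᵢ/Pᵢˢᵃᵗ.
1/P = 0.2295/128.3 + 0.7705/22.1 = 0.0366530 ⇒ P = 27.2829 kPa

Pdew = 27.2829 kPa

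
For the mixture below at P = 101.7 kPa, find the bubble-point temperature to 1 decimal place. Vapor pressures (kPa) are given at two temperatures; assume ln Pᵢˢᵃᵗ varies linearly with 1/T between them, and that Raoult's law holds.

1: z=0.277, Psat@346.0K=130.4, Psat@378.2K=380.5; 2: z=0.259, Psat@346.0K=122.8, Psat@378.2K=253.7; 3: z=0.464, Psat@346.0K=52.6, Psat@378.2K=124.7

Bubble-point temperature: ΣzᵢPᵢˢᵃᵗ(T) = P. Interpolate ln Pᵢˢᵃᵗ = aᵢ + bᵢ/T.
  T = 346.0 K: ΣzᵢPᵢˢᵃᵗ = 92.33 kPa
  T = 378.2 K: ΣzᵢPᵢˢᵃᵗ = 228.97 kPa
  T = 362.1 K: ΣzᵢPᵢˢᵃᵗ = 147.95 kPa
  T = 354.1 K: ΣzᵢPᵢˢᵃᵗ = 117.59 kPa
  T = 350.1 K: ΣzᵢPᵢˢᵃᵗ = 104.48 kPa
  T = 348.1 K: ΣzᵢPᵢˢᵃᵗ = 98.40 kPa
Interpolating between 348.1 K and 350.1 K gives T ≈ 349.2 K.

T = 349.2 K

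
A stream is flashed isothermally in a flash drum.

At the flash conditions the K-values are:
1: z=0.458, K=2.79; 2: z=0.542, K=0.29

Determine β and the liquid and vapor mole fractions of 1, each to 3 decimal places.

β = 0.342, x_1 = 0.284, y_1 = 0.792

Let β = V/F and solve Σ zᵢ(Kᵢ−1)/(1+β(Kᵢ−1)) = 0.
Check two-phase: ΣzᵢKᵢ = 1.435 > 1 and Σzᵢ/Kᵢ = 2.033 > 1, so g(0) = 0.435 > 0 and g(1) = -1.033 < 0.
Newton iteration, β⁰ = 0.4:
  β = 0.400: g = -0.0597, g' = -1.031 → β = 0.342
Converged at β = 0.342.
Compositions from xᵢ = zᵢ/(1+β(Kᵢ−1)), yᵢ = Kᵢxᵢ:
  1: x = 0.284, y = 0.792
  2: x = 0.716, y = 0.208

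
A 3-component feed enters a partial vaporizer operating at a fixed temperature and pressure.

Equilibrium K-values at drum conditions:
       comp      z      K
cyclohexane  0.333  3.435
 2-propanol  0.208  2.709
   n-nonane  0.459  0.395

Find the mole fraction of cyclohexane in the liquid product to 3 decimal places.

Material balance + equilibrium reduce to Σ zᵢ(Kᵢ−1)/(1+ψ(Kᵢ−1)) = 0.
Feasibility: ΣzᵢKᵢ = 1.889, Σzᵢ/Kᵢ = 1.336 — both > 1, two phases present.
Newton–Raphson from ψ = 0.4:
  ψ = 0.400: g = 0.2556, g' = -1.013 → ψ = 0.652
  ψ = 0.652: g = 0.0227, g' = -0.889 → ψ = 0.678
Converged at ψ = 0.678.
Compositions from xᵢ = zᵢ/(1+ψ(Kᵢ−1)), yᵢ = Kᵢxᵢ:
  cyclohexane: x = 0.126, y = 0.432
  2-propanol: x = 0.096, y = 0.261
  n-nonane: x = 0.778, y = 0.307

x_cyclohexane = 0.126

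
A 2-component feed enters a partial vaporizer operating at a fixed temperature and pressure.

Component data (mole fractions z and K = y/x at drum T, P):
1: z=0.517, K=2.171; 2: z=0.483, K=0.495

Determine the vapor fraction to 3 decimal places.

Let ψ = V/F and solve Σ zᵢ(Kᵢ−1)/(1+ψ(Kᵢ−1)) = 0.
Feasibility: ΣzᵢKᵢ = 1.361, Σzᵢ/Kᵢ = 1.214 — both > 1, two phases present.
Newton–Raphson from ψ = 0.53:
  ψ = 0.530: g = 0.0405, g' = -0.500 → ψ = 0.611
Converged at ψ = 0.611.

ψ = 0.611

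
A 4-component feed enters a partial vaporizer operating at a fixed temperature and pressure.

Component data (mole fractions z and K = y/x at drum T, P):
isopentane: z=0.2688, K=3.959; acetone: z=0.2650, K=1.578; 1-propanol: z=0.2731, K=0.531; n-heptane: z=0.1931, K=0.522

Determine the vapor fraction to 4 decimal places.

Material balance + equilibrium reduce to Σ zᵢ(Kᵢ−1)/(1+ψ(Kᵢ−1)) = 0.
Check two-phase: ΣzᵢKᵢ = 1.7282 > 1 and Σzᵢ/Kᵢ = 1.1201 > 1, so g(0) = 0.7282 > 0 and g(1) = -0.1201 < 0.
Newton–Raphson from ψ = 0.5:
  ψ = 0.5000: g = 0.15100, g' = -0.6148 → ψ = 0.7456
  ψ = 0.7456: g = 0.01474, g' = -0.5207 → ψ = 0.7739
  ψ = 0.7739: g = 0.00003, g' = -0.5189 → ψ = 0.7740
Converged at ψ = 0.7740.

ψ = 0.7740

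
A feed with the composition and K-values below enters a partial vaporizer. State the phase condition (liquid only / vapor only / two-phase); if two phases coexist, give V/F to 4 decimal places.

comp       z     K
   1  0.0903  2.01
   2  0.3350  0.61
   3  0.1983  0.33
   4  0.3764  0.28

liquid only

ΣzᵢKᵢ = 0.5567; Σzᵢ/Kᵢ = 2.5393.
Since ΣzᵢKᵢ < 1 the mixture is below its bubble point — single liquid phase.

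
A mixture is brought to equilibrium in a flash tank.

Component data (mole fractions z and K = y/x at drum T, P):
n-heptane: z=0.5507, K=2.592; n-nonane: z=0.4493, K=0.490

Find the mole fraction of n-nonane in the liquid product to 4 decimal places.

x_n-nonane = 0.7574

Rachford–Rice: g(ψ) = Σ zᵢ(Kᵢ−1)/(1+ψ(Kᵢ−1)) = 0.
Feasibility: ΣzᵢKᵢ = 1.6476, Σzᵢ/Kᵢ = 1.1294 — both > 1, two phases present.
Newton–Raphson from ψ = 0.5:
  ψ = 0.5000: g = 0.18057, g' = -0.6433 → ψ = 0.7807
  ψ = 0.7807: g = 0.01014, g' = -0.6001 → ψ = 0.7976
Converged at ψ = 0.7976.
Compositions from xᵢ = zᵢ/(1+ψ(Kᵢ−1)), yᵢ = Kᵢxᵢ:
  n-heptane: x = 0.2426, y = 0.6289
  n-nonane: x = 0.7574, y = 0.3711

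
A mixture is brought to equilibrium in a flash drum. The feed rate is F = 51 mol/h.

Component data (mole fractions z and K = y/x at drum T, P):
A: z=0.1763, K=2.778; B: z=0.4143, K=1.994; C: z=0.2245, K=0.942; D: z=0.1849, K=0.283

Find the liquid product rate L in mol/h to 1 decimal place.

Let ψ = V/F and solve Σ zᵢ(Kᵢ−1)/(1+ψ(Kᵢ−1)) = 0.
Feasibility: ΣzᵢKᵢ = 1.5797, Σzᵢ/Kᵢ = 1.1629 — both > 1, two phases present.
Newton–Raphson from ψ = 0.63:
  ψ = 0.6300: g = 0.14577, g' = -0.5958 → ψ = 0.8747
  ψ = 0.8747: g = -0.02631, g' = -0.8871 → ψ = 0.8450
  ψ = 0.8450: g = -0.00099, g' = -0.8227 → ψ = 0.8438
Converged at ψ = 0.8438.
Then V = ψ·F = 0.8438·51 = 43.0 mol/h and L = F − V = 8.0 mol/h.

L = 8.0 mol/h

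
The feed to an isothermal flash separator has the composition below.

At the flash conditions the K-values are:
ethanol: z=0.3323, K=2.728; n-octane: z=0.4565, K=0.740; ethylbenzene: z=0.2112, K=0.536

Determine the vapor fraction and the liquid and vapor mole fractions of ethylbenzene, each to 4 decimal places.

Rachford–Rice: g(ψ) = Σ zᵢ(Kᵢ−1)/(1+ψ(Kᵢ−1)) = 0.
Feasibility: ΣzᵢKᵢ = 1.3575, Σzᵢ/Kᵢ = 1.1327 — both > 1, two phases present.
Iterate (Newton) starting at ψ = 0.65:
  ψ = 0.6500: g = -0.01270, g' = -0.3580 → ψ = 0.6145
  ψ = 0.6145: g = 0.00014, g' = -0.3661 → ψ = 0.6149
Converged at ψ = 0.6149.
Compositions from xᵢ = zᵢ/(1+ψ(Kᵢ−1)), yᵢ = Kᵢxᵢ:
  ethanol: x = 0.1611, y = 0.4395
  n-octane: x = 0.5434, y = 0.4021
  ethylbenzene: x = 0.2955, y = 0.1584

ψ = 0.6149, x_ethylbenzene = 0.2955, y_ethylbenzene = 0.1584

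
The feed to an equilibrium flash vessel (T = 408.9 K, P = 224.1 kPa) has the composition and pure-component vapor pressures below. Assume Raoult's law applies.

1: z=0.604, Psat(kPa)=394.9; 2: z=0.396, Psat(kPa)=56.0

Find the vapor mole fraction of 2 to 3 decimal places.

Raoult's law: Kᵢ = Pᵢˢᵃᵗ/P = Pᵢˢᵃᵗ/224.1.
  K_1 = 394.9/224.1 = 1.76216, K_2 = 56.0/224.1 = 0.24989
Rachford–Rice: g(V/F) = Σ zᵢ(Kᵢ−1)/(1+V/F(Kᵢ−1)) = 0.
Feasibility: ΣzᵢKᵢ = 1.163, Σzᵢ/Kᵢ = 1.927 — both > 1, two phases present.
Binary case is linear: z₁(K₁−1)(1+V/F(K₂−1)) + z₂(K₂−1)(1+V/F(K₁−1)) = 0
⇒ V/F = [z₁(K₁−1)+z₂(K₂−1)] / [−(K₁−1)(K₂−1)] = 0.1633/0.5717 = 0.286
Compositions from xᵢ = zᵢ/(1+V/F(Kᵢ−1)), yᵢ = Kᵢxᵢ:
  1: x = 0.496, y = 0.874
  2: x = 0.504, y = 0.126

y_2 = 0.126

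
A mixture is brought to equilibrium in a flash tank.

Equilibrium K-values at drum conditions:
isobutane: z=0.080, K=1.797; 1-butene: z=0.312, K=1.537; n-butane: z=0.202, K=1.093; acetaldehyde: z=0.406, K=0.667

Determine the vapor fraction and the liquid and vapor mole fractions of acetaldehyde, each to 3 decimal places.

Rachford–Rice: g(ψ) = Σ zᵢ(Kᵢ−1)/(1+ψ(Kᵢ−1)) = 0.
g(0) = ΣzᵢKᵢ − 1 = 0.115 and g(1) = 1 − Σzᵢ/Kᵢ = -0.041, so a root lies in (0, 1).
Newton iteration, ψ⁰ = 0.63:
  ψ = 0.630: g = 0.0143, g' = -0.146 → ψ = 0.728
Converged at ψ = 0.728.
Compositions from xᵢ = zᵢ/(1+ψ(Kᵢ−1)), yᵢ = Kᵢxᵢ:
  isobutane: x = 0.051, y = 0.091
  1-butene: x = 0.224, y = 0.345
  n-butane: x = 0.189, y = 0.207
  acetaldehyde: x = 0.536, y = 0.357

ψ = 0.728, x_acetaldehyde = 0.536, y_acetaldehyde = 0.357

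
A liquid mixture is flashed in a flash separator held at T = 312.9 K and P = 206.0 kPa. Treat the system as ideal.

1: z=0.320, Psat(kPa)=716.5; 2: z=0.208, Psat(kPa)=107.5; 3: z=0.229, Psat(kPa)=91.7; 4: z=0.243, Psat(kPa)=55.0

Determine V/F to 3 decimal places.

Raoult's law: Kᵢ = Pᵢˢᵃᵗ/P = Pᵢˢᵃᵗ/206.0.
  K_1 = 716.5/206.0 = 3.47816, K_2 = 107.5/206.0 = 0.52184, K_3 = 91.7/206.0 = 0.44515, K_4 = 55.0/206.0 = 0.26699
Rachford–Rice: g(V/F) = Σ zᵢ(Kᵢ−1)/(1+V/F(Kᵢ−1)) = 0.
g(0) = ΣzᵢKᵢ − 1 = 0.388 and g(1) = 1 − Σzᵢ/Kᵢ = -0.915, so a root lies in (0, 1).
Iterate (Newton) starting at V/F = 0.44:
  V/F = 0.440: g = -0.1776, g' = -0.934 → V/F = 0.250
  V/F = 0.250: g = 0.0113, g' = -1.102 → V/F = 0.260
Converged at V/F = 0.260.

V/F = 0.260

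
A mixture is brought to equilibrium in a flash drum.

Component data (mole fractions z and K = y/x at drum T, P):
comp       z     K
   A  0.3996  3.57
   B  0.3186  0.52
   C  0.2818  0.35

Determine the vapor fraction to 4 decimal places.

ψ = 0.4743

Let ψ = V/F and solve Σ zᵢ(Kᵢ−1)/(1+ψ(Kᵢ−1)) = 0.
Feasibility: ΣzᵢKᵢ = 1.6909, Σzᵢ/Kᵢ = 1.5298 — both > 1, two phases present.
Iterate (Newton) starting at ψ = 0.34:
  ψ = 0.3400: g = 0.13018, g' = -1.0527 → ψ = 0.4637
  ψ = 0.4637: g = 0.00970, g' = -0.9149 → ψ = 0.4743
Converged at ψ = 0.4743.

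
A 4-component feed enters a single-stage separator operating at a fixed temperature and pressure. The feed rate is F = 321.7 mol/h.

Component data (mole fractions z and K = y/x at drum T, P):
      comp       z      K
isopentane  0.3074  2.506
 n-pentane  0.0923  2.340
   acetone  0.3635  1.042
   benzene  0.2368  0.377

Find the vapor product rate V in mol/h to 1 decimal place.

V = 251.6 mol/h

Newton iteration, ψ⁰ = 0.55:
  ψ = 0.5500: g = 0.11491, g' = -0.4768 → ψ = 0.7910
  ψ = 0.7910: g = -0.00477, g' = -0.5421 → ψ = 0.7822
Converged at ψ = 0.7822.
Then V = ψ·F = 0.7822·321.7 = 251.6 mol/h and L = F − V = 70.1 mol/h.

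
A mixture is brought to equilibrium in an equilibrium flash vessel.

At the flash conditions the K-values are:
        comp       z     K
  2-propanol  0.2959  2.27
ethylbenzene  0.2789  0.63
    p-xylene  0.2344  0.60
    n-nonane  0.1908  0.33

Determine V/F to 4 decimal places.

Newton–Raphson from V/F = 0.43:
  V/F = 0.4300: g = -0.17247, g' = -0.4774 → V/F = 0.0687
  V/F = 0.0687: g = 0.00934, g' = -0.5777 → V/F = 0.0849
  V/F = 0.0849: g = 0.00010, g' = -0.5661 → V/F = 0.0850
Converged at V/F = 0.0850.

V/F = 0.0850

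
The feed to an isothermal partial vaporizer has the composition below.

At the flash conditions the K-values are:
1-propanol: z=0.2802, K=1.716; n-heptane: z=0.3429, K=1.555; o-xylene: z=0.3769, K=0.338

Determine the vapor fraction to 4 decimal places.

Rachford–Rice: g(ψ) = Σ zᵢ(Kᵢ−1)/(1+ψ(Kᵢ−1)) = 0.
g(0) = ΣzᵢKᵢ − 1 = 0.1414 and g(1) = 1 − Σzᵢ/Kᵢ = -0.4989, so a root lies in (0, 1).
Newton–Raphson from ψ = 0.33:
  ψ = 0.3300: g = 0.00388, g' = -0.4399 → ψ = 0.3388
Converged at ψ = 0.3388.

ψ = 0.3388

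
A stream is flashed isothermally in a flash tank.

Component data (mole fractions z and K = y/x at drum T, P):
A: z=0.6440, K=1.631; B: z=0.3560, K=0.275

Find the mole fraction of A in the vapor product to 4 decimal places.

y_A = 0.8720

Rachford–Rice: g(V/F) = Σ zᵢ(Kᵢ−1)/(1+V/F(Kᵢ−1)) = 0.
Feasibility: ΣzᵢKᵢ = 1.1483, Σzᵢ/Kᵢ = 1.6894 — both > 1, two phases present.
Newton–Raphson from V/F = 0.5:
  V/F = 0.5000: g = -0.09596, g' = -0.6086 → V/F = 0.3423
  V/F = 0.3423: g = -0.00913, g' = -0.5045 → V/F = 0.3242
  V/F = 0.3242: g = -0.00007, g' = -0.4965 → V/F = 0.3241
Converged at V/F = 0.3241.
Compositions from xᵢ = zᵢ/(1+V/F(Kᵢ−1)), yᵢ = Kᵢxᵢ:
  A: x = 0.5347, y = 0.8720
  B: x = 0.4653, y = 0.1280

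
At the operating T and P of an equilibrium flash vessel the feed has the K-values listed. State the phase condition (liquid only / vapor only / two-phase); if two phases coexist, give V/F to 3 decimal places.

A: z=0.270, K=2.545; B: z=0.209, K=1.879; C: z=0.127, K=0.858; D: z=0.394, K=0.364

ΣzᵢKᵢ = 1.332; Σzᵢ/Kᵢ = 1.448.
Both exceed 1, so a two-phase solution exists.
Iterate (Newton) starting at ψ = 0.5:
  ψ = 0.500: g = -0.0239, g' = -0.629 → ψ = 0.462
Converged at ψ = 0.462.

two-phase, V/F = 0.462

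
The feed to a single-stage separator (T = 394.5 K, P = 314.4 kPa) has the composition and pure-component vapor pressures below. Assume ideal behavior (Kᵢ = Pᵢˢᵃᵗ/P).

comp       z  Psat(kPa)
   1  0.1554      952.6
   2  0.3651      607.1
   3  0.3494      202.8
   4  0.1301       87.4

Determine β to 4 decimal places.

Raoult's law: Kᵢ = Pᵢˢᵃᵗ/P = Pᵢˢᵃᵗ/314.4.
  K_1 = 952.6/314.4 = 3.029898, K_2 = 607.1/314.4 = 1.930980, K_3 = 202.8/314.4 = 0.645038, K_4 = 87.4/314.4 = 0.277990
Rachford–Rice: g(β) = Σ zᵢ(Kᵢ−1)/(1+β(Kᵢ−1)) = 0.
g(0) = ΣzᵢKᵢ − 1 = 0.4374 and g(1) = 1 − Σzᵢ/Kᵢ = -0.2500, so a root lies in (0, 1).
Newton iteration, β⁰ = 0.48:
  β = 0.4800: g = 0.10145, g' = -0.5382 → β = 0.6685
  β = 0.6685: g = -0.00083, g' = -0.5646 → β = 0.6670
Converged at β = 0.6670.

β = 0.6670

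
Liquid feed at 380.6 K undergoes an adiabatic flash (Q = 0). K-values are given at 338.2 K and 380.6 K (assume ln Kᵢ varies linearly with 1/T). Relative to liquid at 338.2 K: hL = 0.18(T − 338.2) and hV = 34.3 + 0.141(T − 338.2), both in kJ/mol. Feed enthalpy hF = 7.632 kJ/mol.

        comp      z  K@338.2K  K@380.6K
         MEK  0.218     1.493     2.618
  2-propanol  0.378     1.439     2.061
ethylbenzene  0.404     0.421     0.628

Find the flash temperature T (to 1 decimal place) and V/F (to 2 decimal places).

T = 339.9 K, V/F = 0.21

Adiabatic flash: solve Rachford–Rice at each trial T, then check hF = ψ·hV(T) + (1−ψ)·hL(T).
  T = 338.2 K: K = (1.493, 1.439, 0.421), RR gives ψ = 0.149, H_out = 5.095 kJ/mol
  T = 380.6 K: K = (2.618, 2.061, 0.628), RR gives ψ = 1.000, H_out = 40.278 kJ/mol
  T = 359.4 K: K = (2.010, 1.740, 0.520), RR gives ψ = 0.757, H_out = 29.141 kJ/mol
  T = 348.8 K: K = (1.740, 1.587, 0.470), RR gives ψ = 0.493, H_out = 18.627 kJ/mol
  T = 343.5 K: K = (1.614, 1.512, 0.445), RR gives ψ = 0.338, H_out = 12.467 kJ/mol
  T = 340.9 K: K = (1.554, 1.476, 0.433), RR gives ψ = 0.250, H_out = 9.045 kJ/mol
  T = 339.5 K: K = (1.522, 1.457, 0.427), RR gives ψ = 0.199, H_out = 7.054 kJ/mol
Linear interpolation between T = 339.5 (H_out = 7.054) and T = 340.9 (H_out = 9.045) on hF = 7.632 gives T ≈ 339.9 K, at which ψ = 0.21.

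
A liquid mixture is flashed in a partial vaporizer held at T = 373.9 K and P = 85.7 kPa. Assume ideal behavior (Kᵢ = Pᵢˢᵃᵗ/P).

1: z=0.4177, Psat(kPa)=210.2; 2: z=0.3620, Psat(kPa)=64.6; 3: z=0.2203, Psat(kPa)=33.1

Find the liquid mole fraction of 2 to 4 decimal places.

Raoult's law: Kᵢ = Pᵢˢᵃᵗ/P = Pᵢˢᵃᵗ/85.7.
  K_1 = 210.2/85.7 = 2.452742, K_2 = 64.6/85.7 = 0.753792, K_3 = 33.1/85.7 = 0.386231
Newton–Raphson from ψ = 0.5:
  ψ = 0.5000: g = 0.05477, g' = -0.4971 → ψ = 0.6102
  ψ = 0.6102: g = 0.00061, g' = -0.4902 → ψ = 0.6114
Converged at ψ = 0.6114.
Compositions from xᵢ = zᵢ/(1+ψ(Kᵢ−1)), yᵢ = Kᵢxᵢ:
  1: x = 0.2212, y = 0.5426
  2: x = 0.4262, y = 0.3212
  3: x = 0.3526, y = 0.1362

x_2 = 0.4262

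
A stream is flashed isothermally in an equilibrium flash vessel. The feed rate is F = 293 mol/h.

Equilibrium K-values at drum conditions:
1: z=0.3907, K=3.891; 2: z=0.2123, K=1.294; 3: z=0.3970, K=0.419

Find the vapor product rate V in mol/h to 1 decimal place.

Material balance + equilibrium reduce to Σ zᵢ(Kᵢ−1)/(1+V/F(Kᵢ−1)) = 0.
Check two-phase: ΣzᵢKᵢ = 1.9613 > 1 and Σzᵢ/Kᵢ = 1.2120 > 1, so g(0) = 0.9613 > 0 and g(1) = -0.2120 < 0.
Iterate (Newton) starting at V/F = 0.5:
  V/F = 0.5000: g = 0.19119, g' = -0.8262 → V/F = 0.7314
  V/F = 0.7314: g = 0.01292, g' = -0.7543 → V/F = 0.7485
Converged at V/F = 0.7485.
Then V = V/F·F = 0.7485·293 = 219.3 mol/h and L = F − V = 73.7 mol/h.

V = 219.3 mol/h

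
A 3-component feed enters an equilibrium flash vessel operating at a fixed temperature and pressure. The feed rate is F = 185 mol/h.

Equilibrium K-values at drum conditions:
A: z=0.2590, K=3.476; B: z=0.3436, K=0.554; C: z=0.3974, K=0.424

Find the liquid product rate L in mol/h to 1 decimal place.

L = 147.6 mol/h

Material balance + equilibrium reduce to Σ zᵢ(Kᵢ−1)/(1+ψ(Kᵢ−1)) = 0.
Check two-phase: ΣzᵢKᵢ = 1.2591 > 1 and Σzᵢ/Kᵢ = 1.6320 > 1, so g(0) = 0.2591 > 0 and g(1) = -0.6320 < 0.
Newton iteration, ψ⁰ = 0.5:
  ψ = 0.5000: g = -0.23218, g' = -0.6903 → ψ = 0.1637
  ψ = 0.1637: g = 0.03832, g' = -1.0443 → ψ = 0.2004
  ψ = 0.2004: g = 0.00160, g' = -0.9603 → ψ = 0.2020
Converged at ψ = 0.2020.
Then V = ψ·F = 0.2020·185 = 37.4 mol/h and L = F − V = 147.6 mol/h.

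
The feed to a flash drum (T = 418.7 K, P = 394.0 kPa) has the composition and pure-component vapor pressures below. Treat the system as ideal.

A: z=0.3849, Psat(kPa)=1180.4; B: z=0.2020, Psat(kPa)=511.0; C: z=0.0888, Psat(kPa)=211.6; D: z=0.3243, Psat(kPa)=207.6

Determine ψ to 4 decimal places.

Raoult's law: Kᵢ = Pᵢˢᵃᵗ/P = Pᵢˢᵃᵗ/394.0.
  K_A = 1180.4/394.0 = 2.995939, K_B = 511.0/394.0 = 1.296954, K_C = 211.6/394.0 = 0.537056, K_D = 207.6/394.0 = 0.526904
Rachford–Rice: g(ψ) = Σ zᵢ(Kᵢ−1)/(1+ψ(Kᵢ−1)) = 0.
g(0) = ΣzᵢKᵢ − 1 = 0.6337 and g(1) = 1 − Σzᵢ/Kᵢ = -0.0651, so a root lies in (0, 1).
Newton–Raphson from ψ = 0.5:
  ψ = 0.5000: g = 0.18229, g' = -0.5544 → ψ = 0.8288
  ψ = 0.8288: g = 0.01848, g' = -0.4756 → ψ = 0.8677
  ψ = 0.8677: g = -0.00005, g' = -0.4788 → ψ = 0.8676
Converged at ψ = 0.8676.

ψ = 0.8676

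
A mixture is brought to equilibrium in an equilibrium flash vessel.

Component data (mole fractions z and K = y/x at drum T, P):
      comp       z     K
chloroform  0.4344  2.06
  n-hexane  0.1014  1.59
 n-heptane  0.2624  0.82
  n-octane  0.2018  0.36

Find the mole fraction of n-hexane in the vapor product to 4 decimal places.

Let ψ = V/F and solve Σ zᵢ(Kᵢ−1)/(1+ψ(Kᵢ−1)) = 0.
g(0) = ΣzᵢKᵢ − 1 = 0.3439 and g(1) = 1 − Σzᵢ/Kᵢ = -0.1552, so a root lies in (0, 1).
Iterate (Newton) starting at ψ = 0.5:
  ψ = 0.5000: g = 0.10532, g' = -0.4186 → ψ = 0.7516
  ψ = 0.7516: g = -0.00576, g' = -0.4864 → ψ = 0.7398
  ψ = 0.7398: g = -0.00004, g' = -0.4799 → ψ = 0.7397
Converged at ψ = 0.7397.
Compositions from xᵢ = zᵢ/(1+ψ(Kᵢ−1)), yᵢ = Kᵢxᵢ:
  chloroform: x = 0.2435, y = 0.5016
  n-hexane: x = 0.0706, y = 0.1122
  n-heptane: x = 0.3027, y = 0.2482
  n-octane: x = 0.3832, y = 0.1380

y_n-hexane = 0.1122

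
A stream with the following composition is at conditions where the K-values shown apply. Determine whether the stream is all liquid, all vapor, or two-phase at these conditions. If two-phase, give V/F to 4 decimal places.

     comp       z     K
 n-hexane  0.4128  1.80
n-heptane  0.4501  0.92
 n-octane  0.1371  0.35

two-phase, V/F = 0.7321

ΣzᵢKᵢ = 1.2051; Σzᵢ/Kᵢ = 1.1103.
Both exceed 1, so a two-phase solution exists.
Newton–Raphson from ψ = 0.5:
  ψ = 0.5000: g = 0.06636, g' = -0.2651 → ψ = 0.7503
  ψ = 0.7503: g = -0.00590, g' = -0.3272 → ψ = 0.7323
  ψ = 0.7323: g = -0.00007, g' = -0.3193 → ψ = 0.7321
Converged at ψ = 0.7321.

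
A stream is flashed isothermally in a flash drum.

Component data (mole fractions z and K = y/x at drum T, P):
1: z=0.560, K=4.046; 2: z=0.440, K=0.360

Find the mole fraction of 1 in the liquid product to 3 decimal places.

x_1 = 0.174

Rachford–Rice: g(V/F) = Σ zᵢ(Kᵢ−1)/(1+V/F(Kᵢ−1)) = 0.
Feasibility: ΣzᵢKᵢ = 2.424, Σzᵢ/Kᵢ = 1.361 — both > 1, two phases present.
Iterate (Newton) starting at V/F = 0.59:
  V/F = 0.590: g = 0.1574, g' = -1.129 → V/F = 0.729
  V/F = 0.729: g = 0.0013, g' = -1.135 → V/F = 0.731
Converged at V/F = 0.731.
Compositions from xᵢ = zᵢ/(1+V/F(Kᵢ−1)), yᵢ = Kᵢxᵢ:
  1: x = 0.174, y = 0.703
  2: x = 0.826, y = 0.297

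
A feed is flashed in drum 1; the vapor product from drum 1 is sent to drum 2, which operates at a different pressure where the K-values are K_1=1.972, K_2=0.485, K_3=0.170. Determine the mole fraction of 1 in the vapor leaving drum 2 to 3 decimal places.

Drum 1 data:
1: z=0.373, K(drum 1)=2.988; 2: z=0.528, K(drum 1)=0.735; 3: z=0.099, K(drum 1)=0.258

Drum 1:
Let ψ₁ = V/F and solve Σ zᵢ(Kᵢ−1)/(1+ψ₁(Kᵢ−1)) = 0.
Check two-phase: ΣzᵢKᵢ = 1.528 > 1 and Σzᵢ/Kᵢ = 1.227 > 1, so g(0) = 0.528 > 0 and g(1) = -0.227 < 0.
Iterate (Newton) starting at ψ₁ = 0.5:
  ψ₁ = 0.500: g = 0.0938, g' = -0.558 → ψ₁ = 0.668
  ψ₁ = 0.668: g = 0.0028, g' = -0.541 → ψ₁ = 0.673
Converged at ψ₁ = 0.673.
Drum-1 compositions:
  1: x = 0.160, y = 0.477
  2: x = 0.643, y = 0.472
  3: x = 0.198, y = 0.051
Drum-2 feed = drum-1 vapor: z₂ = (0.4766, 0.4724, 0.0510).
Drum 2:
Iterate (Newton) starting at ψ₂ = 0.39:
  ψ₂ = 0.390: g = -0.0311, g' = -0.510 → ψ₂ = 0.329
Converged at ψ₂ = 0.329.
  1: x = 0.361, y = 0.712
  2: x = 0.569, y = 0.276
  3: x = 0.070, y = 0.012

y_1 (drum 2) = 0.712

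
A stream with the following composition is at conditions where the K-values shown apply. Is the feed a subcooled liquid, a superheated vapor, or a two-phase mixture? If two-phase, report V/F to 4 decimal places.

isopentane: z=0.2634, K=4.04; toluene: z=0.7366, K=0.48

ΣzᵢKᵢ = 1.4177; Σzᵢ/Kᵢ = 1.5998.
Both exceed 1, so a two-phase solution exists.
Rachford–Rice: g(ψ) = Σ zᵢ(Kᵢ−1)/(1+ψ(Kᵢ−1)) = 0.
Binary case is linear: z₁(K₁−1)(1+ψ(K₂−1)) + z₂(K₂−1)(1+ψ(K₁−1)) = 0
⇒ ψ = [z₁(K₁−1)+z₂(K₂−1)] / [−(K₁−1)(K₂−1)] = 0.41770/1.58080 = 0.2642

two-phase, V/F = 0.2642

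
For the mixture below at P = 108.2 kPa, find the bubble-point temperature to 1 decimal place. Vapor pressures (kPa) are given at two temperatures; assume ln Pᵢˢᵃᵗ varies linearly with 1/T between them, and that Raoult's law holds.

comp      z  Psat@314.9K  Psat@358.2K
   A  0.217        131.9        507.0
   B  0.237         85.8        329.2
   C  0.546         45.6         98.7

T = 327.9 K

Bubble-point temperature: ΣzᵢPᵢˢᵃᵗ(T) = P. Interpolate ln Pᵢˢᵃᵗ = aᵢ + bᵢ/T.
  T = 314.9 K: ΣzᵢPᵢˢᵃᵗ = 73.85 kPa
  T = 358.2 K: ΣzᵢPᵢˢᵃᵗ = 241.93 kPa
  T = 336.5 K: ΣzᵢPᵢˢᵃᵗ = 137.55 kPa
  T = 325.7 K: ΣzᵢPᵢˢᵃᵗ = 101.59 kPa
  T = 331.1 K: ΣzᵢPᵢˢᵃᵗ = 118.44 kPa
  T = 328.4 K: ΣzᵢPᵢˢᵃᵗ = 109.74 kPa
Interpolating between 325.7 K and 328.4 K gives T ≈ 327.9 K.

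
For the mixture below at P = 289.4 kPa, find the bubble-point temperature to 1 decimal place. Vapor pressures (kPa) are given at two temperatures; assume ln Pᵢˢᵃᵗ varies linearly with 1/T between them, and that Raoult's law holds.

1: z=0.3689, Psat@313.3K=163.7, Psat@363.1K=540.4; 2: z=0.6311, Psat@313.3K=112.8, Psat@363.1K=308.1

Bubble-point temperature: ΣzᵢPᵢˢᵃᵗ(T) = P. Interpolate ln Pᵢˢᵃᵗ = aᵢ + bᵢ/T.
  T = 313.3 K: ΣzᵢPᵢˢᵃᵗ = 131.58 kPa
  T = 363.1 K: ΣzᵢPᵢˢᵃᵗ = 393.80 kPa
  T = 338.2 K: ΣzᵢPᵢˢᵃᵗ = 236.74 kPa
  T = 350.6 K: ΣzᵢPᵢˢᵃᵗ = 307.71 kPa
  T = 344.4 K: ΣzᵢPᵢˢᵃᵗ = 270.52 kPa
  T = 347.5 K: ΣzᵢPᵢˢᵃᵗ = 288.68 kPa
  T = 349.1 K: ΣzᵢPᵢˢᵃᵗ = 298.39 kPa
Interpolating between 347.5 K and 349.1 K gives T ≈ 347.6 K.

T = 347.6 K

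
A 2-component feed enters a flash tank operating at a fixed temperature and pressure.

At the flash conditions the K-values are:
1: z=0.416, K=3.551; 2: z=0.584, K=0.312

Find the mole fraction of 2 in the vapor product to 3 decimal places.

y_2 = 0.246

Material balance + equilibrium reduce to Σ zᵢ(Kᵢ−1)/(1+V/F(Kᵢ−1)) = 0.
Check two-phase: ΣzᵢKᵢ = 1.659 > 1 and Σzᵢ/Kᵢ = 1.989 > 1, so g(0) = 0.659 > 0 and g(1) = -0.989 < 0.
Binary case is linear: z₁(K₁−1)(1+V/F(K₂−1)) + z₂(K₂−1)(1+V/F(K₁−1)) = 0
⇒ V/F = [z₁(K₁−1)+z₂(K₂−1)] / [−(K₁−1)(K₂−1)] = 0.6594/1.7551 = 0.376
Compositions from xᵢ = zᵢ/(1+V/F(Kᵢ−1)), yᵢ = Kᵢxᵢ:
  1: x = 0.212, y = 0.754
  2: x = 0.788, y = 0.246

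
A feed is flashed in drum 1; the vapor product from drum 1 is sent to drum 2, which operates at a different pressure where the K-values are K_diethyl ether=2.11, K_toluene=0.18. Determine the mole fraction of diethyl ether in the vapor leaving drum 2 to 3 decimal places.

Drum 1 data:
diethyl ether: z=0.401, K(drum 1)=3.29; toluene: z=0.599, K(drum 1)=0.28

y_diethyl ether (drum 2) = 0.896

Drum 1:
Material balance + equilibrium reduce to Σ zᵢ(Kᵢ−1)/(1+ψ₁(Kᵢ−1)) = 0.
Feasibility: ΣzᵢKᵢ = 1.487, Σzᵢ/Kᵢ = 2.261 — both > 1, two phases present.
Iterate (Newton) starting at ψ₁ = 0.5:
  ψ₁ = 0.500: g = -0.2458, g' = -1.215 → ψ₁ = 0.298
  ψ₁ = 0.298: g = -0.0030, g' = -1.247 → ψ₁ = 0.295
Converged at ψ₁ = 0.295.
Drum-1 compositions:
  diethyl ether: x = 0.239, y = 0.787
  toluene: x = 0.761, y = 0.213
Drum-2 feed = drum-1 vapor: z₂ = (0.7870, 0.2130).
Drum 2:
Material balance + equilibrium reduce to Σ zᵢ(Kᵢ−1)/(1+ψ₂(Kᵢ−1)) = 0.
Check two-phase: ΣzᵢKᵢ = 1.699 > 1 and Σzᵢ/Kᵢ = 1.556 > 1, so g(0) = 0.699 > 0 and g(1) = -0.556 < 0.
Binary case is linear: z₁(K₁−1)(1+ψ₂(K₂−1)) + z₂(K₂−1)(1+ψ₂(K₁−1)) = 0
⇒ ψ₂ = [z₁(K₁−1)+z₂(K₂−1)] / [−(K₁−1)(K₂−1)] = 0.6989/0.9102 = 0.768
  diethyl ether: x = 0.425, y = 0.896
  toluene: x = 0.575, y = 0.104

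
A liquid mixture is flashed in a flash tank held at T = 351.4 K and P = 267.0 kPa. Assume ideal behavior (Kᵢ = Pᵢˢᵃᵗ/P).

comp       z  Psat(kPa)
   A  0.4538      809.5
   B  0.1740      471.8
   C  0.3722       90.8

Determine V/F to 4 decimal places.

V/F = 0.7118

Raoult's law: Kᵢ = Pᵢˢᵃᵗ/P = Pᵢˢᵃᵗ/267.0.
  K_A = 809.5/267.0 = 3.031835, K_B = 471.8/267.0 = 1.767041, K_C = 90.8/267.0 = 0.340075
Material balance + equilibrium reduce to Σ zᵢ(Kᵢ−1)/(1+V/F(Kᵢ−1)) = 0.
Check two-phase: ΣzᵢKᵢ = 1.8099 > 1 and Σzᵢ/Kᵢ = 1.3426 > 1, so g(0) = 0.8099 > 0 and g(1) = -0.3426 < 0.
Newton iteration, V/F⁰ = 0.5:
  V/F = 0.5000: g = 0.18727, g' = -0.8755 → V/F = 0.7139
  V/F = 0.7139: g = -0.00191, g' = -0.9342 → V/F = 0.7118
Converged at V/F = 0.7118.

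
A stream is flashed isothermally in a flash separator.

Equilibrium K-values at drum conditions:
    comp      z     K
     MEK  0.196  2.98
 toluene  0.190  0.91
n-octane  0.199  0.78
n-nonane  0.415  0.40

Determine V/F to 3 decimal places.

V/F = 0.096

Newton iteration, V/F⁰ = 0.5:
  V/F = 0.500: g = -0.2278, g' = -0.513 → V/F = 0.056
  V/F = 0.056: g = 0.0304, g' = -0.795 → V/F = 0.094
  V/F = 0.094: g = 0.0014, g' = -0.726 → V/F = 0.096
Converged at V/F = 0.096.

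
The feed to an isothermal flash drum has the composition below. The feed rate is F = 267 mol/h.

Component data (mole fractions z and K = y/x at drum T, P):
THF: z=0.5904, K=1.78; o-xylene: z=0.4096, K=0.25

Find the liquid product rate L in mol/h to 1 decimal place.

L = 197.0 mol/h

Iterate (Newton) starting at β = 0.42:
  β = 0.4200: g = -0.10159, g' = -0.6948 → β = 0.2738
  β = 0.2738: g = -0.00711, g' = -0.6088 → β = 0.2621
Converged at β = 0.2621.
Then V = β·F = 0.2621·267 = 70.0 mol/h and L = F − V = 197.0 mol/h.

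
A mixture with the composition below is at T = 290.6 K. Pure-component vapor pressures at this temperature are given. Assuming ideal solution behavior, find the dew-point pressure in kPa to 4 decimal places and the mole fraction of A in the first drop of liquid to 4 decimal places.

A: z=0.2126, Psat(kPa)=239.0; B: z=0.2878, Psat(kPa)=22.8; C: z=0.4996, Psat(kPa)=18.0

At the dew point ψ → 1, so Σzᵢ/Kᵢ = 1 with Kᵢ = Pᵢˢᵃᵗ/P ⇒ 1/P = Σzᵢ/Pᵢˢᵃᵗ.
1/P = 0.2126/239.0 + 0.2878/22.8 + 0.4996/18.0 = 0.0412679 ⇒ P = 24.2319 kPa
xᵢ = zᵢP/Pᵢˢᵃᵗ ⇒ x_A = 0.2126·24.2319/239.0 = 0.0216

Pdew = 24.2319 kPa, x_A = 0.0216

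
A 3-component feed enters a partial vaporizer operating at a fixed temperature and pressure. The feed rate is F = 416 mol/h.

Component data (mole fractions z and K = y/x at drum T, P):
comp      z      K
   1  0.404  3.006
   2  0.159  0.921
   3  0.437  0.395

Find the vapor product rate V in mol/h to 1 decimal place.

Iterate (Newton) starting at β = 0.43:
  β = 0.430: g = 0.0648, g' = -0.762 → β = 0.515
  β = 0.515: g = 0.0015, g' = -0.732 → β = 0.517
Converged at β = 0.517.
Then V = β·F = 0.5170·416 = 215.1 mol/h and L = F − V = 200.9 mol/h.

V = 215.1 mol/h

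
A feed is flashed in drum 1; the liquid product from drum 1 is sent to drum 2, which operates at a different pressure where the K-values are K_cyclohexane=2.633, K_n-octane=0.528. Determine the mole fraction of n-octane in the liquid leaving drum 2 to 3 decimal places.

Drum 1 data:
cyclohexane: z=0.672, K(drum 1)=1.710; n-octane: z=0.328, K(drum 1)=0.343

Drum 1:
Iterate (Newton) starting at ψ₁ = 0.5:
  ψ₁ = 0.500: g = 0.0312, g' = -0.498 → ψ₁ = 0.563
  ψ₁ = 0.563: g = -0.0009, g' = -0.529 → ψ₁ = 0.561
Converged at ψ₁ = 0.561.
Drum-1 compositions:
  cyclohexane: x = 0.481, y = 0.822
  n-octane: x = 0.519, y = 0.178
Drum-2 feed = drum-1 liquid: z₂ = (0.4806, 0.5194).
Drum 2:
Newton iteration, ψ₂⁰ = 0.5:
  ψ₂ = 0.500: g = 0.1112, g' = -0.587 → ψ₂ = 0.690
  ψ₂ = 0.690: g = 0.0057, g' = -0.538 → ψ₂ = 0.700
Converged at ψ₂ = 0.700.
  cyclohexane: x = 0.224, y = 0.590
  n-octane: x = 0.776, y = 0.410

x_n-octane (drum 2) = 0.776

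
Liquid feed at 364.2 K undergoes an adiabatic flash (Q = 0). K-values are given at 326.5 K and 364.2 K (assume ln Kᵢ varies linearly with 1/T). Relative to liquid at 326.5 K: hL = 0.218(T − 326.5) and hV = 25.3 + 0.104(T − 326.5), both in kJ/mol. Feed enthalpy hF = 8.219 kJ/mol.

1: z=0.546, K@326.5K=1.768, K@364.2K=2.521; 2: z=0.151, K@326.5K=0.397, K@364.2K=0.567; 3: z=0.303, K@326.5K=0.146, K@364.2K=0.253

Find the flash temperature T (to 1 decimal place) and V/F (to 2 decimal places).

Adiabatic flash: solve Rachford–Rice at each trial T, then check hF = ψ·hV(T) + (1−ψ)·hL(T).
  T = 326.5 K: K = (1.768, 0.397, 0.146), RR gives ψ = 0.116, H_out = 2.931 kJ/mol
  T = 364.2 K: K = (2.521, 0.567, 0.253), RR gives ψ = 0.530, H_out = 19.356 kJ/mol
  T = 345.4 K: K = (2.133, 0.479, 0.195), RR gives ψ = 0.359, H_out = 12.431 kJ/mol
  T = 335.9 K: K = (1.946, 0.437, 0.169), RR gives ψ = 0.252, H_out = 8.146 kJ/mol
  T = 340.6 K: K = (2.038, 0.458, 0.182), RR gives ψ = 0.308, H_out = 10.360 kJ/mol
  T = 338.2 K: K = (1.991, 0.447, 0.175), RR gives ψ = 0.280, H_out = 9.256 kJ/mol
  T = 337.0 K: K = (1.967, 0.442, 0.172), RR gives ψ = 0.265, H_out = 8.683 kJ/mol
Linear interpolation between T = 335.9 (H_out = 8.146) and T = 337.0 (H_out = 8.683) on hF = 8.219 gives T ≈ 336.0 K, at which ψ = 0.25.

T = 336.0 K, V/F = 0.25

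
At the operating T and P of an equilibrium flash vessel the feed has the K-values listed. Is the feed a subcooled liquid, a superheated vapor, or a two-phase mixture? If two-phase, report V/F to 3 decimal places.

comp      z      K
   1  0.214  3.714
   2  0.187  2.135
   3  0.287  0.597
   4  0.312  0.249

ΣzᵢKᵢ = 1.443; Σzᵢ/Kᵢ = 1.879.
Both exceed 1, so a two-phase solution exists.
Newton iteration, ψ⁰ = 0.63:
  ψ = 0.630: g = -0.2617, g' = -1.014 → ψ = 0.372
  ψ = 0.372: g = -0.0230, g' = -0.913 → ψ = 0.347
Converged at ψ = 0.347.

two-phase, V/F = 0.347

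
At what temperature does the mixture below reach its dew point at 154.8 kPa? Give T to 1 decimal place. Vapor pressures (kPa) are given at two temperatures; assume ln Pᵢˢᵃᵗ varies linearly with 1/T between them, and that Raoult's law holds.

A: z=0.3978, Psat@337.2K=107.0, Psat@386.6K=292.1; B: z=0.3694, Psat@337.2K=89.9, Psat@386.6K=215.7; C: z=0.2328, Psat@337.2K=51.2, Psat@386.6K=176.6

Dew-point temperature: Σzᵢ·P/Pᵢˢᵃᵗ(T) = 1. Interpolate ln Pᵢˢᵃᵗ = aᵢ + bᵢ/T.
  T = 337.2 K: ΣzᵢP/Pᵢˢᵃᵗ = 1.9154
  T = 386.6 K: ΣzᵢP/Pᵢˢᵃᵗ = 0.6800
  T = 361.9 K: ΣzᵢP/Pᵢˢᵃᵗ = 1.0985
  T = 374.2 K: ΣzᵢP/Pᵢˢᵃᵗ = 0.8577
  T = 368.0 K: ΣzᵢP/Pᵢˢᵃᵗ = 0.9695
  T = 364.9 K: ΣzᵢP/Pᵢˢᵃᵗ = 1.0324
  T = 366.4 K: ΣzᵢP/Pᵢˢᵃᵗ = 1.0013
Interpolating between 366.4 K and 368.0 K gives T ≈ 366.5 K.

T = 366.5 K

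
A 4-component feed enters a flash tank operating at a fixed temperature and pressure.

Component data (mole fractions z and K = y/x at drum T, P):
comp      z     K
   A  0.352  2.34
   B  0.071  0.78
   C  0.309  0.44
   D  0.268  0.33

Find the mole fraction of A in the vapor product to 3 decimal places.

y_A = 0.699

Material balance + equilibrium reduce to Σ zᵢ(Kᵢ−1)/(1+ψ(Kᵢ−1)) = 0.
Check two-phase: ΣzᵢKᵢ = 1.103 > 1 and Σzᵢ/Kᵢ = 1.756 > 1, so g(0) = 0.103 > 0 and g(1) = -0.756 < 0.
Newton–Raphson from ψ = 0.53:
  ψ = 0.530: g = -0.2664, g' = -0.706 → ψ = 0.153
  ψ = 0.153: g = -0.0137, g' = -0.705 → ψ = 0.133
Converged at ψ = 0.133.
Compositions from xᵢ = zᵢ/(1+ψ(Kᵢ−1)), yᵢ = Kᵢxᵢ:
  A: x = 0.299, y = 0.699
  B: x = 0.073, y = 0.057
  C: x = 0.334, y = 0.147
  D: x = 0.294, y = 0.097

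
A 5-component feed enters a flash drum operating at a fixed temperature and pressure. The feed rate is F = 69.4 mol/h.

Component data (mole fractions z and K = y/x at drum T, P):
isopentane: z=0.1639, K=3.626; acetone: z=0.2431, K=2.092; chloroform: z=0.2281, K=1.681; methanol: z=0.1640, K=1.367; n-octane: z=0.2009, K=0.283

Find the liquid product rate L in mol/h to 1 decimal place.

Iterate (Newton) starting at ψ = 0.63:
  ψ = 0.6300: g = 0.21429, g' = -0.6721 → ψ = 0.9488
  ψ = 0.9488: g = -0.05794, g' = -1.2244 → ψ = 0.9015
  ψ = 0.9015: g = -0.00430, g' = -1.0523 → ψ = 0.8974
Converged at ψ = 0.8974.
Then V = ψ·F = 0.8974·69.4 = 62.3 mol/h and L = F − V = 7.1 mol/h.

L = 7.1 mol/h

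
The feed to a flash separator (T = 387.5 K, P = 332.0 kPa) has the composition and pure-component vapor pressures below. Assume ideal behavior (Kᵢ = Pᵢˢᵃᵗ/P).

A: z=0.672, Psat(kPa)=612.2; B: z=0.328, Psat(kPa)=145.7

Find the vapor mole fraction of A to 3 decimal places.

y_A = 0.736

Raoult's law: Kᵢ = Pᵢˢᵃᵗ/P = Pᵢˢᵃᵗ/332.0.
  K_A = 612.2/332.0 = 1.84398, K_B = 145.7/332.0 = 0.43886
Rachford–Rice: g(ψ) = Σ zᵢ(Kᵢ−1)/(1+ψ(Kᵢ−1)) = 0.
Feasibility: ΣzᵢKᵢ = 1.383, Σzᵢ/Kᵢ = 1.112 — both > 1, two phases present.
Binary case is linear: z₁(K₁−1)(1+ψ(K₂−1)) + z₂(K₂−1)(1+ψ(K₁−1)) = 0
⇒ ψ = [z₁(K₁−1)+z₂(K₂−1)] / [−(K₁−1)(K₂−1)] = 0.3831/0.4736 = 0.809
Compositions from xᵢ = zᵢ/(1+ψ(Kᵢ−1)), yᵢ = Kᵢxᵢ:
  A: x = 0.399, y = 0.736
  B: x = 0.601, y = 0.264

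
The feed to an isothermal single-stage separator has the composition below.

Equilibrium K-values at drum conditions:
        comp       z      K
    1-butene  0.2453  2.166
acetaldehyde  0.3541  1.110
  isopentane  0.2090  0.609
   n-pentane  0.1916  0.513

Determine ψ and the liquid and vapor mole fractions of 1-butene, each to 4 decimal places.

ψ = 0.4725, x_1-butene = 0.1582, y_1-butene = 0.3426

Let ψ = V/F and solve Σ zᵢ(Kᵢ−1)/(1+ψ(Kᵢ−1)) = 0.
Check two-phase: ΣzᵢKᵢ = 1.1499 > 1 and Σzᵢ/Kᵢ = 1.1489 > 1, so g(0) = 0.1499 > 0 and g(1) = -0.1489 < 0.
Newton iteration, ψ⁰ = 0.41:
  ψ = 0.4100: g = 0.01687, g' = -0.2728 → ψ = 0.4718
  ψ = 0.4718: g = 0.00019, g' = -0.2673 → ψ = 0.4725
Converged at ψ = 0.4725.
Compositions from xᵢ = zᵢ/(1+ψ(Kᵢ−1)), yᵢ = Kᵢxᵢ:
  1-butene: x = 0.1582, y = 0.3426
  acetaldehyde: x = 0.3366, y = 0.3736
  isopentane: x = 0.2564, y = 0.1561
  n-pentane: x = 0.2489, y = 0.1277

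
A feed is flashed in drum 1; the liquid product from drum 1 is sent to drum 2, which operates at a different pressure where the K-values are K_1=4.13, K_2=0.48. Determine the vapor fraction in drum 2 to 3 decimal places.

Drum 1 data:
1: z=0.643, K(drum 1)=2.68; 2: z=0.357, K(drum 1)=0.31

V/F (drum 2) = 0.333

Drum 1:
Binary case is linear: z₁(K₁−1)(1+ψ₁(K₂−1)) + z₂(K₂−1)(1+ψ₁(K₁−1)) = 0
⇒ ψ₁ = [z₁(K₁−1)+z₂(K₂−1)] / [−(K₁−1)(K₂−1)] = 0.8339/1.1592 = 0.719
Drum-1 compositions:
  1: x = 0.291, y = 0.780
  2: x = 0.709, y = 0.220
Drum-2 feed = drum-1 liquid: z₂ = (0.2911, 0.7089).
Drum 2:
Material balance + equilibrium reduce to Σ zᵢ(Kᵢ−1)/(1+ψ₂(Kᵢ−1)) = 0.
Feasibility: ΣzᵢKᵢ = 1.543, Σzᵢ/Kᵢ = 1.547 — both > 1, two phases present.
Newton iteration, ψ₂⁰ = 0.5:
  ψ₂ = 0.500: g = -0.1428, g' = -0.784 → ψ₂ = 0.318
  ψ₂ = 0.318: g = 0.0154, g' = -0.992 → ψ₂ = 0.333
Converged at ψ₂ = 0.333.
  1: x = 0.142, y = 0.588
  2: x = 0.858, y = 0.412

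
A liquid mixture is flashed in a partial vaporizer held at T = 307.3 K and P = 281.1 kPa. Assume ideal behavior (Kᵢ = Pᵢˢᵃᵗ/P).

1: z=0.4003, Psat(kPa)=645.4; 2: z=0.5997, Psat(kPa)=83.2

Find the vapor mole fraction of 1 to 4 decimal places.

y_1 = 0.8082

Raoult's law: Kᵢ = Pᵢˢᵃᵗ/P = Pᵢˢᵃᵗ/281.1.
  K_1 = 645.4/281.1 = 2.295980, K_2 = 83.2/281.1 = 0.295980
Let β = V/F and solve Σ zᵢ(Kᵢ−1)/(1+β(Kᵢ−1)) = 0.
Feasibility: ΣzᵢKᵢ = 1.0966, Σzᵢ/Kᵢ = 2.2005 — both > 1, two phases present.
Newton iteration, β⁰ = 0.5:
  β = 0.5000: g = -0.33676, g' = -0.9554 → β = 0.1475
  β = 0.1475: g = -0.03563, g' = -0.8440 → β = 0.1053
  β = 0.1053: g = 0.00046, g' = -0.8673 → β = 0.1059
Converged at β = 0.1059.
Compositions from xᵢ = zᵢ/(1+β(Kᵢ−1)), yᵢ = Kᵢxᵢ:
  1: x = 0.3520, y = 0.8082
  2: x = 0.6480, y = 0.1918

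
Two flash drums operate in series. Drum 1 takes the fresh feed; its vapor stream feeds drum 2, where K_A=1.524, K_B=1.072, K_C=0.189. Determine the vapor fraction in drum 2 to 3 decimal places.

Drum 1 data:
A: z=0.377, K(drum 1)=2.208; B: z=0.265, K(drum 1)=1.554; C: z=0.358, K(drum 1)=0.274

V/F (drum 2) = 0.581

Drum 1:
Rachford–Rice: g(ψ₁) = Σ zᵢ(Kᵢ−1)/(1+ψ₁(Kᵢ−1)) = 0.
Feasibility: ΣzᵢKᵢ = 1.342, Σzᵢ/Kᵢ = 1.648 — both > 1, two phases present.
Newton–Raphson from ψ₁ = 0.39:
  ψ₁ = 0.390: g = 0.0677, g' = -0.676 → ψ₁ = 0.490
  ψ₁ = 0.490: g = -0.0020, g' = -0.722 → ψ₁ = 0.487
Converged at ψ₁ = 0.487.
Drum-1 compositions:
  A: x = 0.237, y = 0.524
  B: x = 0.209, y = 0.324
  C: x = 0.554, y = 0.152
Drum-2 feed = drum-1 vapor: z₂ = (0.5239, 0.3243, 0.1518).
Drum 2:
Rachford–Rice: g(ψ₂) = Σ zᵢ(Kᵢ−1)/(1+ψ₂(Kᵢ−1)) = 0.
g(0) = ΣzᵢKᵢ − 1 = 0.175 and g(1) = 1 − Σzᵢ/Kᵢ = -0.449, so a root lies in (0, 1).
Iterate (Newton) starting at ψ₂ = 0.5:
  ψ₂ = 0.500: g = 0.0330, g' = -0.374 → ψ₂ = 0.588
  ψ₂ = 0.588: g = -0.0031, g' = -0.451 → ψ₂ = 0.581
Converged at ψ₂ = 0.581.
  A: x = 0.402, y = 0.612
  B: x = 0.311, y = 0.334
  C: x = 0.287, y = 0.054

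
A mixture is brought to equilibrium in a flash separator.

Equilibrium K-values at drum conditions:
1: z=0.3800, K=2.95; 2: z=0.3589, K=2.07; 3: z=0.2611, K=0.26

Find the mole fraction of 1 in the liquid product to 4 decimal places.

x_1 = 0.1464

Rachford–Rice: g(V/F) = Σ zᵢ(Kᵢ−1)/(1+V/F(Kᵢ−1)) = 0.
Feasibility: ΣzᵢKᵢ = 1.9318, Σzᵢ/Kᵢ = 1.3064 — both > 1, two phases present.
Newton iteration, V/F⁰ = 0.5:
  V/F = 0.5000: g = 0.31868, g' = -0.9051 → V/F = 0.8521
  V/F = 0.8521: g = -0.04371, g' = -1.3640 → V/F = 0.8201
  V/F = 0.8201: g = -0.00180, g' = -1.2555 → V/F = 0.8186
Converged at V/F = 0.8186.
Compositions from xᵢ = zᵢ/(1+V/F(Kᵢ−1)), yᵢ = Kᵢxᵢ:
  1: x = 0.1464, y = 0.4318
  2: x = 0.1913, y = 0.3960
  3: x = 0.6623, y = 0.1722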